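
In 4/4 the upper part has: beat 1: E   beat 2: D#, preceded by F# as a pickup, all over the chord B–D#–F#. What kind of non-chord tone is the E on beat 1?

Passing tone.

The harmony at that moment is B major triad (B, D#, F#); E is not a chord tone.
It is approached by step down from F# and left by step down to D#.
Step in, step out in the same direction — a passing tone.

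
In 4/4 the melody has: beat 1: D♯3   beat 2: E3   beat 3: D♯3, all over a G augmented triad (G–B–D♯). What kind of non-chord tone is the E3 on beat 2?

The harmony at that moment is G augmented triad (G, B, D♯); E3 is not a chord tone.
It is approached by step up from D♯3 and left by step down to D♯3.
Step away and step back to the same note — a neighbor tone (upper neighbor).

Upper neighbor tone.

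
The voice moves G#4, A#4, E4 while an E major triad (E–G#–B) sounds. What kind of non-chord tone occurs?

The harmony at that moment is E major triad (E, G#, B); A#4 is not a chord tone.
It is approached by step up from G#4 and left by leap down to E4.
Step in, leap out — an escape tone.

A#4 is an escape tone.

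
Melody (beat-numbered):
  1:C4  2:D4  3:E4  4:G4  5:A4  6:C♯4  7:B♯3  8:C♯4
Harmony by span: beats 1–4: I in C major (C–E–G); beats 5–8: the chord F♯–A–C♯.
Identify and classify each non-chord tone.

D4 (beat 2) — passing tone; B♯3 (beat 7) — neighbor tone.

The harmony at that moment is C major triad (C, E, G); D4 is not a chord tone.
It is approached by step up from C4 and left by step up to E4.
Step in, step out in the same direction — a passing tone.
The harmony at that moment is F♯ minor triad (F♯, A, C♯); B♯3 is not a chord tone.
It is approached by step down from C♯4 and left by step up to C♯4.
Step away and step back to the same note — a neighbor tone (lower neighbor).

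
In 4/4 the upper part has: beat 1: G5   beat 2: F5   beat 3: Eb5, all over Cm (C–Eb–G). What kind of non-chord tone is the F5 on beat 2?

The harmony at that moment is C minor triad (C, Eb, G); F5 is not a chord tone.
It is approached by step down from G5 and left by step down to Eb5.
Step in, step out in the same direction — a passing tone.

Passing tone.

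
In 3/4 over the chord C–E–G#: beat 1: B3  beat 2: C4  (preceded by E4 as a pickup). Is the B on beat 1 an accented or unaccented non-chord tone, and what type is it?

Accented appoggiatura.

The harmony at that moment is C augmented triad (C, E, G#); B3 is not a chord tone.
It is approached by leap down from E4 and left by step up to C4.
Leap in, step out — an appoggiatura.
It falls on the downbeat, so it is accented.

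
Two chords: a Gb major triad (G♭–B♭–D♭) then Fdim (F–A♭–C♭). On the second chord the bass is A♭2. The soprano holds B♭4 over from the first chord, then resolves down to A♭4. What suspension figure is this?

9–8 suspension.

At the second chord the bass is A♭2. The suspended B♭4 lies a ninth above the bass; after resolving down by step to A♭4, the interval above the bass becomes an octave.
Suspension figures are named by those two intervals: 9–8.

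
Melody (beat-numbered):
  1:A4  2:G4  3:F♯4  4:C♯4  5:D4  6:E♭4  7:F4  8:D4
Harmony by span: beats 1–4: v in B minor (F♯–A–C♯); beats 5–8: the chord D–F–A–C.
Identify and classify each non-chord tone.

The harmony at that moment is F♯ minor triad (F♯, A, C♯); G4 is not a chord tone.
It is approached by step down from A4 and left by step down to F♯4.
Step in, step out in the same direction — a passing tone.
The harmony at that moment is D minor seventh chord (D, F, A, C); E♭4 is not a chord tone.
It is approached by step up from D4 and left by step up to F4.
Step in, step out in the same direction — a passing tone.

G4 (beat 2) — passing tone; E♭4 (beat 6) — passing tone.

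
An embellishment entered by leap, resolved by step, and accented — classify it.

Approach: by leap. Departure: by step. Metric position: strong.
Leap in, step out, in a metrically strong position — an appoggiatura. (It is the mirror image of the escape tone, which steps in and leaps out from a weak position.)

Appoggiatura.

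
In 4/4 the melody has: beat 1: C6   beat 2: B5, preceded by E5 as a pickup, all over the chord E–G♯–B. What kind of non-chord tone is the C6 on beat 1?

The harmony at that moment is E major triad (E, G♯, B); C6 is not a chord tone.
It is approached by leap up from E5 and left by step down to B5.
Leap in, step out, metrically accented — an appoggiatura.

Appoggiatura.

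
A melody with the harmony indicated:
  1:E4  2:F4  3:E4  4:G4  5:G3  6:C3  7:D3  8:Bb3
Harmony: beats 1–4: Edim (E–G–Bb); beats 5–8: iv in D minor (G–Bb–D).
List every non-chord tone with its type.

F4 (beat 2) — neighbor tone; C3 (beat 6) — appoggiatura.

The harmony at that moment is E diminished triad (E, G, Bb); F4 is not a chord tone.
It is approached by step up from E4 and left by step down to E4.
Step away and step back to the same note — a neighbor tone (upper neighbor).
The harmony at that moment is G minor triad (G, Bb, D); C3 is not a chord tone.
It is approached by leap down from G3 and left by step up to D3.
Leap in, step out — an appoggiatura.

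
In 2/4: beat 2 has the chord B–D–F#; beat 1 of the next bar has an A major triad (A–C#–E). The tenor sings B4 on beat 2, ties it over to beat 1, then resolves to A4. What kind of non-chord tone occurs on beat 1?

Suspension.

The harmony at that moment is A major triad (A, C#, E); B4 is not a chord tone.
It is held over (the same pitch as the preceding B4) and left by step down to A4.
Held over from the previous chord and resolving down by step — a suspension.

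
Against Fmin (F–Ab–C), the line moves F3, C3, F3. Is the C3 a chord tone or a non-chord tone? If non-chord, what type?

F minor triad contains F, Ab, C; C is the fifth, so it is a chord tone.

Chord tone (the fifth of F minor triad).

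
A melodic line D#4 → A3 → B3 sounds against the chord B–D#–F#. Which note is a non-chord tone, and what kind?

The harmony at that moment is B major triad (B, D#, F#); A3 is not a chord tone.
It is approached by leap down from D#4 and left by step up to B3.
Leap in, step out — an appoggiatura.

A3 is an appoggiatura.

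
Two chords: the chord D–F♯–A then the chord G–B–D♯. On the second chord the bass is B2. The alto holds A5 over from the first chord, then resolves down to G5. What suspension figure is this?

At the second chord the bass is B2. The suspended A5 lies a seventh above the bass; after resolving down by step to G5, the interval above the bass becomes a sixth.
Suspension figures are named by those two intervals: 7–6.

7–6 suspension.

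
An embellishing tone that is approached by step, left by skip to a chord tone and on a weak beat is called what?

Approach: by step. Departure: by leap. Metric position: weak.
Step in, leap out, from a weak position — an escape tone (échappée). (It is the mirror image of the appoggiatura, which leaps in and steps out on a strong beat.)

Escape tone.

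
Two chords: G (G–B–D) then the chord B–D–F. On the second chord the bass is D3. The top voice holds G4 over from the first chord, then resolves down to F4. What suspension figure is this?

At the second chord the bass is D3. The suspended G4 lies a fourth above the bass; after resolving down by step to F4, the interval above the bass becomes a third.
Suspension figures are named by those two intervals: 4–3.

4–3 suspension.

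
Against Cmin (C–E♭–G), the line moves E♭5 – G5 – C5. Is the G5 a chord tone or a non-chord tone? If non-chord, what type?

Chord tone (the fifth of C minor triad).

C minor triad contains C, E♭, G; G is the fifth, so it is a chord tone.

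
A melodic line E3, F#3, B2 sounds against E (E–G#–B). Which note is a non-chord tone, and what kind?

F#3 is an escape tone.

The harmony at that moment is E major triad (E, G#, B); F#3 is not a chord tone.
It is approached by step up from E3 and left by leap down to B2.
Step in, leap out — an escape tone.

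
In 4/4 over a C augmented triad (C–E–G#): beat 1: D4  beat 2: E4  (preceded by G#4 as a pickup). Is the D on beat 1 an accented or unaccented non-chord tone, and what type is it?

Accented appoggiatura.

The harmony at that moment is C augmented triad (C, E, G#); D4 is not a chord tone.
It is approached by leap down from G#4 and left by step up to E4.
Leap in, step out — an appoggiatura.
It falls on the downbeat, so it is accented.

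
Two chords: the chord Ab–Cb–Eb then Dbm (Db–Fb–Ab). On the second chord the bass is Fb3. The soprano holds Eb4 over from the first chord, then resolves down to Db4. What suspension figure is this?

At the second chord the bass is Fb3. The suspended Eb4 lies a seventh above the bass; after resolving down by step to Db4, the interval above the bass becomes a sixth.
Suspension figures are named by those two intervals: 7–6.

7–6 suspension.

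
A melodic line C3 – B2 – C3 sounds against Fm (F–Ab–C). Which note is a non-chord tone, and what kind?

The harmony at that moment is F minor triad (F, Ab, C); B2 is not a chord tone.
It is approached by step down from C3 and left by step up to C3.
Step away and step back to the same note — a neighbor tone (lower neighbor).

B2 is a neighbor tone.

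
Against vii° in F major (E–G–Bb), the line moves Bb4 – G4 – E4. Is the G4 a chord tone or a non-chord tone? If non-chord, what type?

E diminished triad contains E, G, Bb; G is the third, so it is a chord tone.

Chord tone (the third of E diminished triad).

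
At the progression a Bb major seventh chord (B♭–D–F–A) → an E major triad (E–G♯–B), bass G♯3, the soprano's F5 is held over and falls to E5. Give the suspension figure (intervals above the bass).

At the second chord the bass is G♯3. The suspended F5 lies a seventh above the bass; after resolving down by step to E5, the interval above the bass becomes a sixth.
Suspension figures are named by those two intervals: 7–6.

7–6 suspension.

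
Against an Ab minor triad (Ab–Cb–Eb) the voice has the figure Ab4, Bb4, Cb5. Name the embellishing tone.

The harmony at that moment is Ab minor triad (Ab, Cb, Eb); Bb4 is not a chord tone.
It is approached by step up from Ab4 and left by step up to Cb5.
Step in, step out in the same direction — a passing tone.

Bb4 is a passing tone.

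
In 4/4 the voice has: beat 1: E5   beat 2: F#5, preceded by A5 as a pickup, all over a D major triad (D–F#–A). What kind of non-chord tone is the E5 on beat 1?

Appoggiatura.

The harmony at that moment is D major triad (D, F#, A); E5 is not a chord tone.
It is approached by leap down from A5 and left by step up to F#5.
Leap in, step out, metrically accented — an appoggiatura.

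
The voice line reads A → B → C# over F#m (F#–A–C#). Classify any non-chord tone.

B is a passing tone.

The harmony at that moment is F# minor triad (F#, A, C#); B is not a chord tone.
It is approached by step up from A and left by step up to C#.
Step in, step out in the same direction — a passing tone.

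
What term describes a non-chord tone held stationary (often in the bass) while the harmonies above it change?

Approach: none. Departure: none — a single pitch is sustained while the chords change around it, passing through harmonies that do not contain it.
No melodic motion at all; the dissonance is created entirely by the moving harmonies against the stationary note — a pedal tone (pedal point).

Pedal tone.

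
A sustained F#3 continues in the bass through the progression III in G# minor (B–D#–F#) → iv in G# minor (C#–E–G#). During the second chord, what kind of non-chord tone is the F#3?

The harmony at that moment is C# minor triad (C#, E, G#); F#3 is not a chord tone.
It is held over (the same pitch as the preceding F#3) and then sustained as the same pitch into the next harmony.
Sustained through a change of harmony — a pedal tone.

Pedal tone (pedal point).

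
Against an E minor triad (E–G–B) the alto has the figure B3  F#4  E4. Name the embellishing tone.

The harmony at that moment is E minor triad (E, G, B); F#4 is not a chord tone.
It is approached by leap up from B3 and left by step down to E4.
Leap in, step out — an appoggiatura.

F#4 is an appoggiatura.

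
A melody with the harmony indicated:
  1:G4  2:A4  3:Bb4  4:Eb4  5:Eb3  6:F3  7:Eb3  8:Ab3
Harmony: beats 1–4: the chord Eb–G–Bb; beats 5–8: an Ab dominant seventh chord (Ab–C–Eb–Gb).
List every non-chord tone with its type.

The harmony at that moment is Eb major triad (Eb, G, Bb); A4 is not a chord tone.
It is approached by step up from G4 and left by step up to Bb4.
Step in, step out in the same direction — a passing tone.
The harmony at that moment is Ab dominant seventh chord (Ab, C, Eb, Gb); F3 is not a chord tone.
It is approached by step up from Eb3 and left by step down to Eb3.
Step away and step back to the same note — a neighbor tone (upper neighbor).

A4 (beat 2) — passing tone; F3 (beat 6) — neighbor tone.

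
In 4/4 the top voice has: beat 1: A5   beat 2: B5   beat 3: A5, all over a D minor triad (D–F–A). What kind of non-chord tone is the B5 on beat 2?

Upper neighbor tone.

The harmony at that moment is D minor triad (D, F, A); B5 is not a chord tone.
It is approached by step up from A5 and left by step down to A5.
Step away and step back to the same note — a neighbor tone (upper neighbor).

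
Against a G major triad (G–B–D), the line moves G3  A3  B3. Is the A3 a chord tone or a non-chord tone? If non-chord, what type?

Non-chord tone — a passing tone.

The harmony at that moment is G major triad (G, B, D); A3 is not a chord tone.
It is approached by step up from G3 and left by step up to B3.
Step in, step out in the same direction — a passing tone.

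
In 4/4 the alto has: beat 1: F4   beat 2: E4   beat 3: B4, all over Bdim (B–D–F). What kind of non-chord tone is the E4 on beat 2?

Escape tone.

The harmony at that moment is B diminished triad (B, D, F); E4 is not a chord tone.
It is approached by step down from F4 and left by leap up to B4.
Step in, leap out, on a weak beat — an escape tone.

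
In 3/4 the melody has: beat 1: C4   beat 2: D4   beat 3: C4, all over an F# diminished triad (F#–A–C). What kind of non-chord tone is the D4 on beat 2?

Upper neighbor tone.

The harmony at that moment is F# diminished triad (F#, A, C); D4 is not a chord tone.
It is approached by step up from C4 and left by step down to C4.
Step away and step back to the same note — a neighbor tone (upper neighbor).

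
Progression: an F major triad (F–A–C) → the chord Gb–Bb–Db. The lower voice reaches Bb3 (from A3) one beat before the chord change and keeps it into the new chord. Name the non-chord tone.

Bb3 is an anticipation.

The harmony at that moment is F major triad (F, A, C); Bb3 is not a chord tone.
It is approached by step up from A3 and then sustained as the same pitch into the next harmony.
Arriving early and becoming a chord tone when the harmony changes — an anticipation.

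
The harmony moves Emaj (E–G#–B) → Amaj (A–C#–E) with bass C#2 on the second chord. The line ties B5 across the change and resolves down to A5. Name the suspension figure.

7–6 suspension.

At the second chord the bass is C#2. The suspended B5 lies a seventh above the bass; after resolving down by step to A5, the interval above the bass becomes a sixth.
Suspension figures are named by those two intervals: 7–6.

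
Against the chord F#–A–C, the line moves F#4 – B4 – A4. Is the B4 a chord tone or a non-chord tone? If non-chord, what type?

Non-chord tone — an appoggiatura.

The harmony at that moment is F# diminished triad (F#, A, C); B4 is not a chord tone.
It is approached by leap up from F#4 and left by step down to A4.
Leap in, step out — an appoggiatura.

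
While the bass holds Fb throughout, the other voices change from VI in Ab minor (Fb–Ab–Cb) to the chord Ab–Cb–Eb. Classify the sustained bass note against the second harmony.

The harmony at that moment is Ab minor triad (Ab, Cb, Eb); Fb is not a chord tone.
It is held over (the same pitch as the preceding Fb) and then sustained as the same pitch into the next harmony.
Sustained through a change of harmony — a pedal tone.

Pedal tone (pedal point).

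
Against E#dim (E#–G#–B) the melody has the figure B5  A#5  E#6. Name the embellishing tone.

A#5 is an escape tone.

The harmony at that moment is E# diminished triad (E#, G#, B); A#5 is not a chord tone.
It is approached by step down from B5 and left by leap up to E#6.
Step in, leap out — an escape tone.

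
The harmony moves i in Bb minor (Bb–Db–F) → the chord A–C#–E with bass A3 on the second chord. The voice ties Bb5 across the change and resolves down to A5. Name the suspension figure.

At the second chord the bass is A3. The suspended Bb5 lies a ninth above the bass; after resolving down by step to A5, the interval above the bass becomes an octave.
Suspension figures are named by those two intervals: 9–8.

9–8 suspension.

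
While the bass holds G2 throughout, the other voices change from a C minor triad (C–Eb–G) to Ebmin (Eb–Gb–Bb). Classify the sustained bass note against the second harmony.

The harmony at that moment is Eb minor triad (Eb, Gb, Bb); G2 is not a chord tone.
It is held over (the same pitch as the preceding G2) and then sustained as the same pitch into the next harmony.
Sustained through a change of harmony — a pedal tone.

Pedal tone (pedal point).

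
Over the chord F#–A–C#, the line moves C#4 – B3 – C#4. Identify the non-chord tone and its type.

B3 is a neighbor tone.

The harmony at that moment is F# minor triad (F#, A, C#); B3 is not a chord tone.
It is approached by step down from C#4 and left by step up to C#4.
Step away and step back to the same note — a neighbor tone (lower neighbor).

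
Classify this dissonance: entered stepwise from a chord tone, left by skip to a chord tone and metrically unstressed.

Escape tone.

Approach: by step. Departure: by leap. Metric position: weak.
Step in, leap out, from a weak position — an escape tone (échappée). (It is the mirror image of the appoggiatura, which leaps in and steps out on a strong beat.)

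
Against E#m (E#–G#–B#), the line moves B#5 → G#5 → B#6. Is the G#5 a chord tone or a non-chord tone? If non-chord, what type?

Chord tone (the third of E# minor triad).

E# minor triad contains E#, G#, B#; G# is the third, so it is a chord tone.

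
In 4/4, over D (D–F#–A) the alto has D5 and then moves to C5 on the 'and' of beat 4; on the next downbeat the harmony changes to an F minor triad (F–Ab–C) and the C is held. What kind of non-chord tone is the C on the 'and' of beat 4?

The harmony at that moment is D major triad (D, F#, A); C5 is not a chord tone.
It is approached by step down from D5 and then sustained as the same pitch into the next harmony.
Arriving early and becoming a chord tone when the harmony changes — an anticipation.

Anticipation.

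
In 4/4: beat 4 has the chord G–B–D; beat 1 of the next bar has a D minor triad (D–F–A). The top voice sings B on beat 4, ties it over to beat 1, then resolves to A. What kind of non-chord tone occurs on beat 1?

Suspension.

The harmony at that moment is D minor triad (D, F, A); B is not a chord tone.
It is held over (the same pitch as the preceding B) and left by step down to A.
Held over from the previous chord and resolving down by step — a suspension.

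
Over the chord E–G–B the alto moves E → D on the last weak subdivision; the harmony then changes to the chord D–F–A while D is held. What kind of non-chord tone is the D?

D is an anticipation.

The harmony at that moment is E minor triad (E, G, B); D is not a chord tone.
It is approached by step down from E and then sustained as the same pitch into the next harmony.
Arriving early and becoming a chord tone when the harmony changes — an anticipation.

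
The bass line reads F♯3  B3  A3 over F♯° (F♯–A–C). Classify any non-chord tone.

B3 is an appoggiatura.

The harmony at that moment is F♯ diminished triad (F♯, A, C); B3 is not a chord tone.
It is approached by leap up from F♯3 and left by step down to A3.
Leap in, step out — an appoggiatura.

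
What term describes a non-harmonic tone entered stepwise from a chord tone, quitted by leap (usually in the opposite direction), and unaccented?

Approach: by step. Departure: by leap. Metric position: weak.
Step in, leap out, from a weak position — an escape tone (échappée). (It is the mirror image of the appoggiatura, which leaps in and steps out on a strong beat.)

Escape tone.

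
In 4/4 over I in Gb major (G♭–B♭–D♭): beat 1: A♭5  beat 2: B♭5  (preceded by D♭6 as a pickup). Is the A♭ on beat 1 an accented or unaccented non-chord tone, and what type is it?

Accented appoggiatura.

The harmony at that moment is G♭ major triad (G♭, B♭, D♭); A♭5 is not a chord tone.
It is approached by leap down from D♭6 and left by step up to B♭5.
Leap in, step out — an appoggiatura.
It falls on the downbeat, so it is accented.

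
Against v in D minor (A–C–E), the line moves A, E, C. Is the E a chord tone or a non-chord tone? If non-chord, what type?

A minor triad contains A, C, E; E is the fifth, so it is a chord tone.

Chord tone (the fifth of A minor triad).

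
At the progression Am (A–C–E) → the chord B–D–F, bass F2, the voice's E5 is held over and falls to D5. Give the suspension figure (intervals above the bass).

At the second chord the bass is F2. The suspended E5 lies a seventh above the bass; after resolving down by step to D5, the interval above the bass becomes a sixth.
Suspension figures are named by those two intervals: 7–6.

7–6 suspension.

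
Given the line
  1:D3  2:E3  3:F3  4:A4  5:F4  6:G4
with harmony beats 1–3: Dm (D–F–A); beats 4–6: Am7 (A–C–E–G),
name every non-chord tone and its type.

E3 (beat 2) — passing tone; F4 (beat 5) — appoggiatura.

The harmony at that moment is D minor triad (D, F, A); E3 is not a chord tone.
It is approached by step up from D3 and left by step up to F3.
Step in, step out in the same direction — a passing tone.
The harmony at that moment is A minor seventh chord (A, C, E, G); F4 is not a chord tone.
It is approached by leap down from A4 and left by step up to G4.
Leap in, step out — an appoggiatura.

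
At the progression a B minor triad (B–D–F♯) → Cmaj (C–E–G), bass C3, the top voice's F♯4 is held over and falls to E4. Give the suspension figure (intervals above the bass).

At the second chord the bass is C3. The suspended F♯4 lies a fourth above the bass; after resolving down by step to E4, the interval above the bass becomes a third.
Suspension figures are named by those two intervals: 4–3.

4–3 suspension.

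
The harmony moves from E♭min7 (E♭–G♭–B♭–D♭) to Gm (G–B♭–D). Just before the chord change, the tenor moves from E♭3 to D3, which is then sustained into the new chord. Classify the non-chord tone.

The harmony at that moment is E♭ minor seventh chord (E♭, G♭, B♭, D♭); D3 is not a chord tone.
It is approached by step down from E♭3 and then sustained as the same pitch into the next harmony.
Arriving early and becoming a chord tone when the harmony changes — an anticipation.

D3 is an anticipation.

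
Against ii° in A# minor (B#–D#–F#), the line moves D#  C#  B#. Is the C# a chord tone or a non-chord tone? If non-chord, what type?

Non-chord tone — a passing tone.

The harmony at that moment is B# diminished triad (B#, D#, F#); C# is not a chord tone.
It is approached by step down from D# and left by step down to B#.
Step in, step out in the same direction — a passing tone.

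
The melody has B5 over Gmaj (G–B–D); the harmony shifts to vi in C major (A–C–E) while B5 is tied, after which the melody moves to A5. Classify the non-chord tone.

B5 is a suspension.

The harmony at that moment is A minor triad (A, C, E); B5 is not a chord tone.
It is held over (the same pitch as the preceding B5) and left by step down to A5.
Held over from the previous chord and resolving down by step — a suspension.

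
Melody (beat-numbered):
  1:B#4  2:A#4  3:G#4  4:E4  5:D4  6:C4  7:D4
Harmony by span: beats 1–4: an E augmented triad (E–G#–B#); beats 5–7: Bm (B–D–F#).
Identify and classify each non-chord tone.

The harmony at that moment is E augmented triad (E, G#, B#); A#4 is not a chord tone.
It is approached by step down from B#4 and left by step down to G#4.
Step in, step out in the same direction — a passing tone.
The harmony at that moment is B minor triad (B, D, F#); C4 is not a chord tone.
It is approached by step down from D4 and left by step up to D4.
Step away and step back to the same note — a neighbor tone (lower neighbor).

A#4 (beat 2) — passing tone; C4 (beat 6) — neighbor tone.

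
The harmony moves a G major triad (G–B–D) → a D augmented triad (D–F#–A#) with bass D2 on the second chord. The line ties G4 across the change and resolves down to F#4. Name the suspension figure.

4–3 suspension.

At the second chord the bass is D2. The suspended G4 lies a fourth above the bass; after resolving down by step to F#4, the interval above the bass becomes a third.
Suspension figures are named by those two intervals: 4–3.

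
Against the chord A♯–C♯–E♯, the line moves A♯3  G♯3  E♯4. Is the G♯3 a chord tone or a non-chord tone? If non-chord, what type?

Non-chord tone — an escape tone.

The harmony at that moment is A♯ minor triad (A♯, C♯, E♯); G♯3 is not a chord tone.
It is approached by step down from A♯3 and left by leap up to E♯4.
Step in, leap out — an escape tone.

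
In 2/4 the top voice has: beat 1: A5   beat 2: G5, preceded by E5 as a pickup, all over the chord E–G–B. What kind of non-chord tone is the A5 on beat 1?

Appoggiatura.

The harmony at that moment is E minor triad (E, G, B); A5 is not a chord tone.
It is approached by leap up from E5 and left by step down to G5.
Leap in, step out, metrically accented — an appoggiatura.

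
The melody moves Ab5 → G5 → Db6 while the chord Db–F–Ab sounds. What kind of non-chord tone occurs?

The harmony at that moment is Db major triad (Db, F, Ab); G5 is not a chord tone.
It is approached by step down from Ab5 and left by leap up to Db6.
Step in, leap out — an escape tone.

G5 is an escape tone.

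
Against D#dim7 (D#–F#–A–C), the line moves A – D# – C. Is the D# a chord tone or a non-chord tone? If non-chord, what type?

D# diminished seventh chord contains D#, F#, A, C; D# is the root, so it is a chord tone.

Chord tone (the root of D# diminished seventh chord).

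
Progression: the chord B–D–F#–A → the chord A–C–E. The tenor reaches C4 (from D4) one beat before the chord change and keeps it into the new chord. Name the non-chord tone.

C4 is an anticipation.

The harmony at that moment is B minor seventh chord (B, D, F#, A); C4 is not a chord tone.
It is approached by step down from D4 and then sustained as the same pitch into the next harmony.
Arriving early and becoming a chord tone when the harmony changes — an anticipation.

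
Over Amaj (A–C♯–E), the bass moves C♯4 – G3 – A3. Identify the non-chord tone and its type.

G3 is an appoggiatura.

The harmony at that moment is A major triad (A, C♯, E); G3 is not a chord tone.
It is approached by leap down from C♯4 and left by step up to A3.
Leap in, step out — an appoggiatura.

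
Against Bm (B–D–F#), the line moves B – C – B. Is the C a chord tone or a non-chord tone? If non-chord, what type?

The harmony at that moment is B minor triad (B, D, F#); C is not a chord tone.
It is approached by step up from B and left by step down to B.
Step away and step back to the same note — a neighbor tone (upper neighbor).

Non-chord tone — a neighbor tone.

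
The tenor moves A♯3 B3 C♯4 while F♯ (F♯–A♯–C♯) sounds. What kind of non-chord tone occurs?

B3 is a passing tone.

The harmony at that moment is F♯ major triad (F♯, A♯, C♯); B3 is not a chord tone.
It is approached by step up from A♯3 and left by step up to C♯4.
Step in, step out in the same direction — a passing tone.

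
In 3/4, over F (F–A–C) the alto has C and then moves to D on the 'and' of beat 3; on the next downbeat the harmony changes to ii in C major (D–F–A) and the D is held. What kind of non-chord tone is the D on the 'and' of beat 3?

The harmony at that moment is F major triad (F, A, C); D is not a chord tone.
It is approached by step up from C and then sustained as the same pitch into the next harmony.
Arriving early and becoming a chord tone when the harmony changes — an anticipation.

Anticipation.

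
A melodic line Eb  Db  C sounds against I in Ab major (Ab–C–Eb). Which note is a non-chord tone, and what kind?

The harmony at that moment is Ab major triad (Ab, C, Eb); Db is not a chord tone.
It is approached by step down from Eb and left by step down to C.
Step in, step out in the same direction — a passing tone.

Db is a passing tone.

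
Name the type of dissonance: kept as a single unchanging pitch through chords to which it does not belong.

Approach: none. Departure: none — a single pitch is sustained while the chords change around it, passing through harmonies that do not contain it.
No melodic motion at all; the dissonance is created entirely by the moving harmonies against the stationary note — a pedal tone (pedal point).

Pedal tone.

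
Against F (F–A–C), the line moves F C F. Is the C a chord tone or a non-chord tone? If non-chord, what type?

Chord tone (the fifth of F major triad).

F major triad contains F, A, C; C is the fifth, so it is a chord tone.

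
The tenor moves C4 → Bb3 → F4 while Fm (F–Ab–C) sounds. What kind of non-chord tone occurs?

The harmony at that moment is F minor triad (F, Ab, C); Bb3 is not a chord tone.
It is approached by step down from C4 and left by leap up to F4.
Step in, leap out — an escape tone.

Bb3 is an escape tone.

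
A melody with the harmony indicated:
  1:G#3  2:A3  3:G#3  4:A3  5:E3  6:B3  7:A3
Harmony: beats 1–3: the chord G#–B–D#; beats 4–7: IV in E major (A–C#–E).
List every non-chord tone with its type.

The harmony at that moment is G# minor triad (G#, B, D#); A3 is not a chord tone.
It is approached by step up from G#3 and left by step down to G#3.
Step away and step back to the same note — a neighbor tone (upper neighbor).
The harmony at that moment is A major triad (A, C#, E); B3 is not a chord tone.
It is approached by leap up from E3 and left by step down to A3.
Leap in, step out — an appoggiatura.

A3 (beat 2) — neighbor tone; B3 (beat 6) — appoggiatura.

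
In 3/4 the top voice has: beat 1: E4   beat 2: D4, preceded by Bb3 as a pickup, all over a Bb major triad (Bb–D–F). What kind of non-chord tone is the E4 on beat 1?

The harmony at that moment is Bb major triad (Bb, D, F); E4 is not a chord tone.
It is approached by leap up from Bb3 and left by step down to D4.
Leap in, step out, metrically accented — an appoggiatura.

Appoggiatura.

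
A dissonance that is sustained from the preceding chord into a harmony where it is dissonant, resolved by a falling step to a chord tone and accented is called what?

Suspension.

Approach: by preparation — the pitch is first a chord tone, then held (tied or repeated) while the harmony changes under it. Departure: down by step. Metric position: strong.
A prepared dissonance that resolves downward by step — a suspension. (The same figure resolving upward would be a retardation.)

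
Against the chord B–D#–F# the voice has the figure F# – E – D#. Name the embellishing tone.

The harmony at that moment is B major triad (B, D#, F#); E is not a chord tone.
It is approached by step down from F# and left by step down to D#.
Step in, step out in the same direction — a passing tone.

E is a passing tone.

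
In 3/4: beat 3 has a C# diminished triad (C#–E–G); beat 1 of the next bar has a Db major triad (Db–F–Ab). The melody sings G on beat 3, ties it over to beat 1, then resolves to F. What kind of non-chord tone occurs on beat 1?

The harmony at that moment is Db major triad (Db, F, Ab); G is not a chord tone.
It is held over (the same pitch as the preceding G) and left by step down to F.
Held over from the previous chord and resolving down by step — a suspension.

Suspension.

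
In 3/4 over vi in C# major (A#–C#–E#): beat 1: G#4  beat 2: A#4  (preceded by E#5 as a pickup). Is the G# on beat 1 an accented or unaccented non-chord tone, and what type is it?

The harmony at that moment is A# minor triad (A#, C#, E#); G#4 is not a chord tone.
It is approached by leap down from E#5 and left by step up to A#4.
Leap in, step out — an appoggiatura.
It falls on the downbeat, so it is accented.

Accented appoggiatura.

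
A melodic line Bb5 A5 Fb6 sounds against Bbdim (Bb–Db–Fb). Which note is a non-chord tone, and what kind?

The harmony at that moment is Bb diminished triad (Bb, Db, Fb); A5 is not a chord tone.
It is approached by step down from Bb5 and left by leap up to Fb6.
Step in, leap out — an escape tone.

A5 is an escape tone.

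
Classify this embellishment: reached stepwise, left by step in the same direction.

Passing tone.

Approach: by step. Departure: by step, continuing in the same direction.
Stepwise on both sides with no change of direction means the note fills in the space between two different chord tones — a passing tone. (Had it turned back to its starting note it would be a neighbor tone instead.)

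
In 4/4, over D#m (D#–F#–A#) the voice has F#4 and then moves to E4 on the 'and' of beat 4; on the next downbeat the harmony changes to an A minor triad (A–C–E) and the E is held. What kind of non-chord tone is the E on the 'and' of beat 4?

Anticipation.

The harmony at that moment is D# minor triad (D#, F#, A#); E4 is not a chord tone.
It is approached by step down from F#4 and then sustained as the same pitch into the next harmony.
Arriving early and becoming a chord tone when the harmony changes — an anticipation.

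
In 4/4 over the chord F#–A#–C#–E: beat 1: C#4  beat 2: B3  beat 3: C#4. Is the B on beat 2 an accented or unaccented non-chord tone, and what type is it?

The harmony at that moment is F# dominant seventh chord (F#, A#, C#, E); B3 is not a chord tone.
It is approached by step down from C#4 and left by step up to C#4.
Step away and step back to the same note — a neighbor tone (lower neighbor).
It falls on a weak beat, so it is unaccented.

Unaccented neighbor tone.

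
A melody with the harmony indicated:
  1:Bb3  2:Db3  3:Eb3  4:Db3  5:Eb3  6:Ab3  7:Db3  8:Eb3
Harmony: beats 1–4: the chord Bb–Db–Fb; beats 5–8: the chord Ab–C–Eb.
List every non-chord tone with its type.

The harmony at that moment is Bb diminished triad (Bb, Db, Fb); Eb3 is not a chord tone.
It is approached by step up from Db3 and left by step down to Db3.
Step away and step back to the same note — a neighbor tone (upper neighbor).
The harmony at that moment is Ab major triad (Ab, C, Eb); Db3 is not a chord tone.
It is approached by leap down from Ab3 and left by step up to Eb3.
Leap in, step out — an appoggiatura.

Eb3 (beat 3) — neighbor tone; Db3 (beat 7) — appoggiatura.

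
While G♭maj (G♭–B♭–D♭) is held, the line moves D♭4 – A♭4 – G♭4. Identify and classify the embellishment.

The harmony at that moment is G♭ major triad (G♭, B♭, D♭); A♭4 is not a chord tone.
It is approached by leap up from D♭4 and left by step down to G♭4.
Leap in, step out — an appoggiatura.

A♭4 is an appoggiatura.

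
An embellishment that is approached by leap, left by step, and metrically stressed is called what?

Appoggiatura.

Approach: by leap. Departure: by step. Metric position: strong.
Leap in, step out, in a metrically strong position — an appoggiatura. (It is the mirror image of the escape tone, which steps in and leaps out from a weak position.)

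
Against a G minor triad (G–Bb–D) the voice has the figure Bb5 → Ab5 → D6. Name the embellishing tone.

Ab5 is an escape tone.

The harmony at that moment is G minor triad (G, Bb, D); Ab5 is not a chord tone.
It is approached by step down from Bb5 and left by leap up to D6.
Step in, leap out — an escape tone.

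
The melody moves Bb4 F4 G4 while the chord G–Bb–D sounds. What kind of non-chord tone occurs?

The harmony at that moment is G minor triad (G, Bb, D); F4 is not a chord tone.
It is approached by leap down from Bb4 and left by step up to G4.
Leap in, step out — an appoggiatura.

F4 is an appoggiatura.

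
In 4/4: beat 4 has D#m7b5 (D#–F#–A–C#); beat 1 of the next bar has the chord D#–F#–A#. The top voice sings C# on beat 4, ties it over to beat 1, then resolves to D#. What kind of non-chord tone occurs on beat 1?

Retardation.

The harmony at that moment is D# minor triad (D#, F#, A#); C# is not a chord tone.
It is held over (the same pitch as the preceding C#) and left by step up to D#.
Held over from the previous chord and resolving up by step — a retardation.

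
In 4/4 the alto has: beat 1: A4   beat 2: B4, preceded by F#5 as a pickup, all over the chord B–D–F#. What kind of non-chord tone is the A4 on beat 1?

The harmony at that moment is B minor triad (B, D, F#); A4 is not a chord tone.
It is approached by leap down from F#5 and left by step up to B4.
Leap in, step out, metrically accented — an appoggiatura.

Appoggiatura.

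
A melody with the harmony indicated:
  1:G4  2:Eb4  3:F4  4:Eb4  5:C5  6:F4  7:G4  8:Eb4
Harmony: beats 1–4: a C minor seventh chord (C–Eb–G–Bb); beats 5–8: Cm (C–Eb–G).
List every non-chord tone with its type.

F4 (beat 3) — neighbor tone; F4 (beat 6) — appoggiatura.

The harmony at that moment is C minor seventh chord (C, Eb, G, Bb); F4 is not a chord tone.
It is approached by step up from Eb4 and left by step down to Eb4.
Step away and step back to the same note — a neighbor tone (upper neighbor).
The harmony at that moment is C minor triad (C, Eb, G); F4 is not a chord tone.
It is approached by leap down from C5 and left by step up to G4.
Leap in, step out — an appoggiatura.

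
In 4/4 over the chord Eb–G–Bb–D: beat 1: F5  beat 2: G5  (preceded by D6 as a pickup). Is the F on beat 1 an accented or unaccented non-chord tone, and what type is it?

The harmony at that moment is Eb major seventh chord (Eb, G, Bb, D); F5 is not a chord tone.
It is approached by leap down from D6 and left by step up to G5.
Leap in, step out — an appoggiatura.
It falls on the downbeat, so it is accented.

Accented appoggiatura.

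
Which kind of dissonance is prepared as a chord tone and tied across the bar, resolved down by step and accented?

Approach: by preparation — the pitch is first a chord tone, then held (tied or repeated) while the harmony changes under it. Departure: down by step. Metric position: strong.
A prepared dissonance that resolves downward by step — a suspension. (The same figure resolving upward would be a retardation.)

Suspension.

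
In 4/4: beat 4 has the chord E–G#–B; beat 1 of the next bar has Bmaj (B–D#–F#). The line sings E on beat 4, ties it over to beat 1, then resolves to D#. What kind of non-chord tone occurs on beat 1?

The harmony at that moment is B major triad (B, D#, F#); E is not a chord tone.
It is held over (the same pitch as the preceding E) and left by step down to D#.
Held over from the previous chord and resolving down by step — a suspension.

Suspension.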